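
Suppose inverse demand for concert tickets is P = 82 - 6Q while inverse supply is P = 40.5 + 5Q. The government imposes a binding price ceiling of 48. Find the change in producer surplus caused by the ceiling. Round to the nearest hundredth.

-29.96

Without the control, 82 - 6Q = 40.5 + 5Q so Q* = 3.7727 and P* = 59.3636.
At P = 48, sellers supply (48 - 40.5)/5 = 1.5 while buyers want more, so the quantity traded is 1.5 at price 48.
PS goes from (1/2)(3.7727)(18.8636) = 35.5837 to 5.625 (computed as (48 - 40.5)(1.5) - (1/2)(5)(1.5)^2), a change of -29.9587.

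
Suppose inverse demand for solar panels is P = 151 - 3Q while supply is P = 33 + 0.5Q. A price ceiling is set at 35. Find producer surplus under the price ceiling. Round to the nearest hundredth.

4.00

Free-market equilibrium: 151 - 3Q = 33 + 0.5Q gives Q* = 33.7143, P* = 49.8571.
At the ceiling price 35, quantity supplied is (35 - 33)/0.5 = 4; supply is the short side, so Q = 4 trades at P = 35.
PS is the triangle above supply below 35: (1/2)(4)(35 - 33) = 4.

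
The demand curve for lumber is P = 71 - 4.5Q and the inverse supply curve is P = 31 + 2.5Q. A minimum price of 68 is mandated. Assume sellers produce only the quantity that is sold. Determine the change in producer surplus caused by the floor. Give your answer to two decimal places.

Free-market equilibrium: 71 - 4.5Q = 31 + 2.5Q gives Q* = 5.7143, P* = 45.2857.
At P = 68, buyers demand (71 - 68)/4.5 = 0.6667 while sellers would supply more, so the quantity traded is 0.6667 at price 68.
PS goes from (1/2)(5.7143)(14.2857) = 40.8163 to 24.1111 (computed as (68 - 31)(0.6667) - (1/2)(2.5)(0.6667)^2), a change of -16.7052.

-16.71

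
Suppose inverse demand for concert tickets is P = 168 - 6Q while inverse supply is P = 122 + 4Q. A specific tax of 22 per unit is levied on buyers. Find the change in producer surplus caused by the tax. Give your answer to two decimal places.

-30.80

Pre-tax equilibrium: 168 - 6Q = 122 + 4Q gives Q* = 4.6, P* = 140.4.
With the tax, buyers' net willingness to pay falls by 22: (168 - 22) - 6Q = 122 + 4Q, so Q_t = 2.4. Buyers pay P_b = 153.6; sellers receive P_s = P_b - 22 = 131.6.
Producers lose the trapezoid between P_s and P* out to Q_t plus the triangle from Q_t to Q*: change in PS = 11.52 - 42.32 = -30.8.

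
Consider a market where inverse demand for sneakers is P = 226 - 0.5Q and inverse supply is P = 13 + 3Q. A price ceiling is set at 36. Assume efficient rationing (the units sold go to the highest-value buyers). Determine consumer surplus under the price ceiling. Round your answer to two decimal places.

Free-market equilibrium: 226 - 0.5Q = 13 + 3Q gives Q* = 60.8571, P* = 195.5714.
At the ceiling price 36, quantity supplied is (36 - 13)/3 = 7.6667; supply is the short side, so Q = 7.6667 trades at P = 36.
The demand price at Q = 7.6667 is 222.1667. CS is the trapezoid between demand and 36 over [0, 7.6667]: (1/2)[(226 - 36) + (222.1667 - 36)](7.6667) = 1441.9722.

1441.97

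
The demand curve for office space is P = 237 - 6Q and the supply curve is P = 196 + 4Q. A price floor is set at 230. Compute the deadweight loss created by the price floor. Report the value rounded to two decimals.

43.02

Without the control, 237 - 6Q = 196 + 4Q so Q* = 4.1 and P* = 212.4.
At P = 230, buyers demand (237 - 230)/6 = 1.1667 while sellers would supply more, so the quantity traded is 1.1667 at price 230.
The lost-trades triangle has base Q* - 1.1667 = 2.9333 and height equal to the gap between the curves at Q = 1.1667, which is 230 - 200.6667 = 29.3333. DWL = (1/2)(2.9333)(29.3333) = 43.0222.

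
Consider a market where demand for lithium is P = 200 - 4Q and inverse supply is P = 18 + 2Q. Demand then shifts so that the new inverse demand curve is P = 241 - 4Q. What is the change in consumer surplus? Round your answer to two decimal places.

922.50

Initial equilibrium: Q_0 = 30.3333, P_0 = 78.6667; CS_0 = (1/2)(30.3333)(121.3333) = 1840.2222, PS_0 = (1/2)(30.3333)(60.6667) = 920.1111.
New equilibrium: 241 - 4Q = 18 + 2Q gives Q_1 = 37.1667, P_1 = 92.3333; CS_1 = 2762.7222, PS_1 = 1381.3611.
Change in consumer surplus = 2762.7222 - 1840.2222 = 922.5.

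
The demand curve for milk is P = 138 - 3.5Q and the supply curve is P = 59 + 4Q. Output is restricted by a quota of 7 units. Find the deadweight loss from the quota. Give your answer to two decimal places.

Unrestricted equilibrium: Q* = (138 - 59)/(3.5 + 4) = 10.5333.
At Q = 7 the demand price is 138 - 3.5(7) = 113.5 and the supply price is 59 + 4(7) = 87.
DWL = (1/2)(gap between curves at 7) x (Q* - 7) = (1/2)(26.5)(3.5333) = 46.8167.

46.82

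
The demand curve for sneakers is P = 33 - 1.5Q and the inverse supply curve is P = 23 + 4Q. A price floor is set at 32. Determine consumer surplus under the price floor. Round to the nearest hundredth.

0.33

Free-market equilibrium: 33 - 1.5Q = 23 + 4Q gives Q* = 1.8182, P* = 30.2727.
At P = 32, buyers demand (33 - 32)/1.5 = 0.6667 while sellers would supply more, so the quantity traded is 0.6667 at price 32.
CS is the triangle under demand above 32: (1/2)(0.6667)(33 - 32) = 0.3333.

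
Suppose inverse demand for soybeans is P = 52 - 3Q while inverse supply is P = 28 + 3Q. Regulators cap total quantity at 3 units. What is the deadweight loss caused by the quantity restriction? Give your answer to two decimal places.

Unrestricted equilibrium: Q* = (52 - 28)/(3 + 3) = 4.
At Q = 3 the demand price is 52 - 3(3) = 43 and the supply price is 28 + 3(3) = 37.
Deadweight loss is the triangle between the curves from 3 to 4: (1/2)(43 - 37)(4 - 3) = 3.

3.00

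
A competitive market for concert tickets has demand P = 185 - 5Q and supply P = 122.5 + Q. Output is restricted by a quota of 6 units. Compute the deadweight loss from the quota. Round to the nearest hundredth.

58.52

Without the quota, 185 - 5Q = 122.5 + Q gives Q* = 10.4167.
At Q = 6 the demand price is 185 - 5(6) = 155 and the supply price is 122.5 + (6) = 128.5.
DWL = (1/2)(gap between curves at 6) x (Q* - 6) = (1/2)(26.5)(4.4167) = 58.5208.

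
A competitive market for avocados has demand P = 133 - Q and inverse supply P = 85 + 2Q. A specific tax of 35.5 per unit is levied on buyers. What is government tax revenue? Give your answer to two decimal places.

Pre-tax equilibrium: 133 - Q = 85 + 2Q gives Q* = 16, P* = 117.
A tax on buyers shifts demand down by 35.5: (133 - 35.5) - Q = 85 + 2Q, so Q_t = 4.1667. Buyers pay P_b = 128.8333; sellers receive P_s = P_b - 35.5 = 93.3333.
Tax revenue = t x Q_t = 35.5 x 4.1667 = 147.9167.

147.92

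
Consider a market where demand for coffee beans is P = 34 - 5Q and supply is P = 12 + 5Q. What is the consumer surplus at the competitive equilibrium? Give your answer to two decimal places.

12.10

Setting demand equal to supply, 22 = 10Q, so Q* = 2.2 and P* = 23.
Consumer surplus is the triangle under demand above P*: (1/2)(2.2)(34 - 23) = (1/2)(2.2)(11) = 12.1.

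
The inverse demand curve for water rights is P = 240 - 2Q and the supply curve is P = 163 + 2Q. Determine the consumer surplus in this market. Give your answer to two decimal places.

Setting demand equal to supply, 77 = 4Q, so Q* = 19.25 and P* = 201.5.
CS is the area between the demand curve and P* from 0 to Q*: (1/2)(19.25)(38.5) = 370.5625.

370.56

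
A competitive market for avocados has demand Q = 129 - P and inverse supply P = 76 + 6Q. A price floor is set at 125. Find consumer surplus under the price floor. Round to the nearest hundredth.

Rewriting demand in inverse form: P = 129 - Q.
Without the control, 129 - Q = 76 + 6Q so Q* = 7.5714 and P* = 121.4286.
At P = 125, buyers demand (129 - 125)/1 = 4 while sellers would supply more, so the quantity traded is 4 at price 125.
CS is the triangle under demand above 125: (1/2)(4)(129 - 125) = 8.

8.00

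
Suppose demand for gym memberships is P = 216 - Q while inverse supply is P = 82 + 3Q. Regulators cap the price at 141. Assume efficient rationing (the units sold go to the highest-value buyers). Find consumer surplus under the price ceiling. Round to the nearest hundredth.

1281.61

Without the control, 216 - Q = 82 + 3Q so Q* = 33.5 and P* = 182.5.
At P = 141, sellers supply (141 - 82)/3 = 19.6667 while buyers want more, so the quantity traded is 19.6667 at price 141.
The demand price at Q = 19.6667 is 196.3333. CS is the trapezoid between demand and 141 over [0, 19.6667]: (1/2)[(216 - 141) + (196.3333 - 141)](19.6667) = 1281.6111.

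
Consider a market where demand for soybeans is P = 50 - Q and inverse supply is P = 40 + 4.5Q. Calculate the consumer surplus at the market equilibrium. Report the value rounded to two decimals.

Setting demand equal to supply, 10 = 5.5Q, so Q* = 1.8182 and P* = 48.1818.
CS is the area between the demand curve and P* from 0 to Q*: (1/2)(1.8182)(1.8182) = 1.6529.

1.65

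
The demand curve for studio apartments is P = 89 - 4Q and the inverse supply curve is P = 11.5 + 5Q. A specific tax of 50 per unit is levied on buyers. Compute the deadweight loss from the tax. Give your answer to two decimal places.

138.89

Pre-tax equilibrium: 89 - 4Q = 11.5 + 5Q gives Q* = 8.6111, P* = 54.5556.
With the tax, buyers' net willingness to pay falls by 50: (89 - 50) - 4Q = 11.5 + 5Q, so Q_t = 3.0556. Buyers pay P_b = 76.7778; sellers receive P_s = P_b - 50 = 26.7778.
Deadweight loss is the triangle between the curves from Q_t to Q*: (1/2)(8.6111 - 3.0556)(50) = 138.8889.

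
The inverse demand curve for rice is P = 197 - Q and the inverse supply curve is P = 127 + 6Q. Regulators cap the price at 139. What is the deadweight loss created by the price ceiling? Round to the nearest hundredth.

224.00

Without the control, 197 - Q = 127 + 6Q so Q* = 10 and P* = 187.
At P = 139, sellers supply (139 - 127)/6 = 2 while buyers want more, so the quantity traded is 2 at price 139.
The lost-trades triangle has base Q* - 2 = 8 and height equal to the gap between the curves at Q = 2, which is 195 - 139 = 56. DWL = (1/2)(8)(56) = 224.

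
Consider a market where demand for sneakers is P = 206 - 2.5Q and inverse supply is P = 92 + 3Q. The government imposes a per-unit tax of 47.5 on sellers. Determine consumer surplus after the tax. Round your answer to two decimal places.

182.74

Without the tax, 206 - 2.5Q = 92 + 3Q so Q* = 20.7273 and P* = 154.1818.
With the tax, sellers need 47.5 more per unit: 206 - 2.5Q = 92 + 3Q + 47.5, so Q_t = 12.0909. Buyers pay P_b = 175.7727; sellers receive P_s = P_b - 47.5 = 128.2727.
CS = (1/2)(Q_t)(206 - P_b) = (1/2)(12.0909)(30.2273) = 182.7376.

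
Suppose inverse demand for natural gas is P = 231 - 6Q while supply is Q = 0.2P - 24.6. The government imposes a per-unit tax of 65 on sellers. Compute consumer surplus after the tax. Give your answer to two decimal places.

45.84

Rewriting supply in inverse form: P = 123 + 5Q.
Without the tax, 231 - 6Q = 123 + 5Q so Q* = 9.8182 and P* = 172.0909.
With the tax, sellers need 65 more per unit: 231 - 6Q = 123 + 5Q + 65, so Q_t = 3.9091. Buyers pay P_b = 207.5455; sellers receive P_s = P_b - 65 = 142.5455.
Consumer surplus is the triangle under demand above P_b: (1/2)(3.9091)(231 - 207.5455) = 45.843.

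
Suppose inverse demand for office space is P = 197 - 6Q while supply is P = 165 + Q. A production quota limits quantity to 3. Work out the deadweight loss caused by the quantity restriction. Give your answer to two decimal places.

8.64

Without the quota, 197 - 6Q = 165 + Q gives Q* = 4.5714.
At Q = 3 the demand price is 197 - 6(3) = 179 and the supply price is 165 + (3) = 168.
DWL = (1/2)(gap between curves at 3) x (Q* - 3) = (1/2)(11)(1.5714) = 8.6429.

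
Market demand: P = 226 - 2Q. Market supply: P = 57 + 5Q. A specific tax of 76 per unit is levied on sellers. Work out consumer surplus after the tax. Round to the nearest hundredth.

Without the tax, 226 - 2Q = 57 + 5Q so Q* = 24.1429 and P* = 177.7143.
A tax on sellers shifts supply up by 76: 226 - 2Q = 57 + 5Q + 76, so Q_t = 13.2857. Buyers pay P_b = 199.4286; sellers receive P_s = P_b - 76 = 123.4286.
CS = (1/2)(Q_t)(226 - P_b) = (1/2)(13.2857)(26.5714) = 176.5102.

176.51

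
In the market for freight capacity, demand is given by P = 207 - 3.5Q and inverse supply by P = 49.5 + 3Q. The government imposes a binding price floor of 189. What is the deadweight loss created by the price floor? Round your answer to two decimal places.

1184.13

Without the control, 207 - 3.5Q = 49.5 + 3Q so Q* = 24.2308 and P* = 122.1923.
At P = 189, buyers demand (207 - 189)/3.5 = 5.1429 while sellers would supply more, so the quantity traded is 5.1429 at price 189.
At Q = 5.1429 the demand price is 189 and the supply price is 64.9286. Deadweight loss is the triangle between the curves from 5.1429 to 24.2308: (1/2)(189 - 64.9286)(24.2308 - 5.1429) = 1184.1323.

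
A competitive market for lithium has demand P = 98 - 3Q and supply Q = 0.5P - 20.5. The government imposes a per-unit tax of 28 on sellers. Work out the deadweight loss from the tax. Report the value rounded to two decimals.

Rewriting supply in inverse form: P = 41 + 2Q.
Without the tax, 98 - 3Q = 41 + 2Q so Q* = 11.4 and P* = 63.8.
A tax on sellers shifts supply up by 28: 98 - 3Q = 41 + 2Q + 28, so Q_t = 5.8. Buyers pay P_b = 80.6; sellers receive P_s = P_b - 28 = 52.6.
Deadweight loss is the triangle between the curves from Q_t to Q*: (1/2)(11.4 - 5.8)(28) = 78.4.

78.40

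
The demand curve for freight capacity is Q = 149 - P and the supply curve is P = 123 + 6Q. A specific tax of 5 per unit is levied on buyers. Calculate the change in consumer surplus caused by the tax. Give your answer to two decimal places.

Rewriting demand in inverse form: P = 149 - Q.
Without the tax, 149 - Q = 123 + 6Q so Q* = 3.7143 and P* = 145.2857.
A tax on buyers shifts demand down by 5: (149 - 5) - Q = 123 + 6Q, so Q_t = 3. Buyers pay P_b = 146; sellers receive P_s = P_b - 5 = 141.
Consumers lose the trapezoid between P* and P_b out to Q_t plus the triangle from Q_t to Q*: change in CS = 4.5 - 6.898 = -2.398.

-2.40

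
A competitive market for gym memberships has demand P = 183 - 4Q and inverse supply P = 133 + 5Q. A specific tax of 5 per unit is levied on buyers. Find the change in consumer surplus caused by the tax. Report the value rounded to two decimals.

-11.73

Pre-tax equilibrium: 183 - 4Q = 133 + 5Q gives Q* = 5.5556, P* = 160.7778.
With the tax, buyers' net willingness to pay falls by 5: (183 - 5) - 4Q = 133 + 5Q, so Q_t = 5. Buyers pay P_b = 163; sellers receive P_s = P_b - 5 = 158.
Consumers lose the trapezoid between P* and P_b out to Q_t plus the triangle from Q_t to Q*: change in CS = 50 - 61.7284 = -11.7284.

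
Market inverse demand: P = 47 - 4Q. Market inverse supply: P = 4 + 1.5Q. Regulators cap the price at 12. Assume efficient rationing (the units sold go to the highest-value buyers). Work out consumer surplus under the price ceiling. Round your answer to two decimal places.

129.78

Free-market equilibrium: 47 - 4Q = 4 + 1.5Q gives Q* = 7.8182, P* = 15.7273.
At the ceiling price 12, quantity supplied is (12 - 4)/1.5 = 5.3333; supply is the short side, so Q = 5.3333 trades at P = 12.
The demand price at Q = 5.3333 is 25.6667. CS is the trapezoid between demand and 12 over [0, 5.3333]: (1/2)[(47 - 12) + (25.6667 - 12)](5.3333) = 129.7778.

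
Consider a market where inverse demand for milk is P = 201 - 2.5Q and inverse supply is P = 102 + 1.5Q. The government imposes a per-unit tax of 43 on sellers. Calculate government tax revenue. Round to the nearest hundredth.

602.00

Pre-tax equilibrium: 201 - 2.5Q = 102 + 1.5Q gives Q* = 24.75, P* = 139.125.
A tax on sellers shifts supply up by 43: 201 - 2.5Q = 102 + 1.5Q + 43, so Q_t = 14. Buyers pay P_b = 166; sellers receive P_s = P_b - 43 = 123.
Revenue is the tax times quantity traded: 43 x 14 = 602.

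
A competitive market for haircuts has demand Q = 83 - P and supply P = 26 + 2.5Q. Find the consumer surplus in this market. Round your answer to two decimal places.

132.61

Rewriting demand in inverse form: P = 83 - Q.
Setting demand equal to supply, 57 = 3.5Q, so Q* = 16.2857 and P* = 66.7143.
Consumer surplus is the triangle under demand above P*: (1/2)(16.2857)(83 - 66.7143) = (1/2)(16.2857)(16.2857) = 132.6122.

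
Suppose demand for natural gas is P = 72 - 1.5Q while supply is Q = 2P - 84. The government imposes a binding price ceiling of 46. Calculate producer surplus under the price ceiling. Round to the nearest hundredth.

Rewriting supply in inverse form: P = 42 + 0.5Q.
Without the control, 72 - 1.5Q = 42 + 0.5Q so Q* = 15 and P* = 49.5.
At P = 46, sellers supply (46 - 42)/0.5 = 8 while buyers want more, so the quantity traded is 8 at price 46.
PS is the triangle above supply below 46: (1/2)(8)(46 - 42) = 16.

16.00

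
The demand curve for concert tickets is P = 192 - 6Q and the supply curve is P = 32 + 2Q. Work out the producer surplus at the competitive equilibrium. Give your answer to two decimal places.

400.00

Equilibrium: 192 - 6Q = 32 + 2Q, so Q* = 20 and P* = 72.
PS is the area between P* and the supply curve from 0 to Q*: (1/2)(20)(40) = 400.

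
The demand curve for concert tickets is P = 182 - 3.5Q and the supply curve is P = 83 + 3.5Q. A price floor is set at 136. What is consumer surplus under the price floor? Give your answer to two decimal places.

Free-market equilibrium: 182 - 3.5Q = 83 + 3.5Q gives Q* = 14.1429, P* = 132.5.
At P = 136, buyers demand (182 - 136)/3.5 = 13.1429 while sellers would supply more, so the quantity traded is 13.1429 at price 136.
CS is the triangle under demand above 136: (1/2)(13.1429)(182 - 136) = 302.2857.

302.29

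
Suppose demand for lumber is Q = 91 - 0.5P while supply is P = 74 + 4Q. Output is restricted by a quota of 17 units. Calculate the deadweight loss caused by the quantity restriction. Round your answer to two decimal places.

Rewriting demand in inverse form: P = 182 - 2Q.
Without the quota, 182 - 2Q = 74 + 4Q gives Q* = 18.
At Q = 17 the demand price is 182 - 2(17) = 148 and the supply price is 74 + 4(17) = 142.
Deadweight loss is the triangle between the curves from 17 to 18: (1/2)(148 - 142)(18 - 17) = 3.

3.00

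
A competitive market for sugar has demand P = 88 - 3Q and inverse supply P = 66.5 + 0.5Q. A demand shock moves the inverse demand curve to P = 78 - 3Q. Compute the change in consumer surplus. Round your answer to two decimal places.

-40.41

Initial equilibrium: Q_0 = 6.1429, P_0 = 69.5714; CS_0 = (1/2)(6.1429)(18.4286) = 56.602, PS_0 = (1/2)(6.1429)(3.0714) = 9.4337.
New equilibrium: 78 - 3Q = 66.5 + 0.5Q gives Q_1 = 3.2857, P_1 = 68.1429; CS_1 = 16.1939, PS_1 = 2.699.
Change in consumer surplus = 16.1939 - 56.602 = -40.4082.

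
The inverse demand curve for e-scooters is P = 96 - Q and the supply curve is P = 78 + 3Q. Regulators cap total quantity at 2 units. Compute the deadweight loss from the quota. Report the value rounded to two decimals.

12.50

Unrestricted equilibrium: Q* = (96 - 78)/(1 + 3) = 4.5.
At Q = 2 the demand price is 96 - (2) = 94 and the supply price is 78 + 3(2) = 84.
Deadweight loss is the triangle between the curves from 2 to 4.5: (1/2)(94 - 84)(4.5 - 2) = 12.5.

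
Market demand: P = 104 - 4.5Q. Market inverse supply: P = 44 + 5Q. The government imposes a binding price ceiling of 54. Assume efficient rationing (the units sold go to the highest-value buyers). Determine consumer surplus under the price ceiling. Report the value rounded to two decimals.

Without the control, 104 - 4.5Q = 44 + 5Q so Q* = 6.3158 and P* = 75.5789.
At the ceiling price 54, quantity supplied is (54 - 44)/5 = 2; supply is the short side, so Q = 2 trades at P = 54.
The demand price at Q = 2 is 95. CS is the trapezoid between demand and 54 over [0, 2]: (1/2)[(104 - 54) + (95 - 54)](2) = 91.

91.00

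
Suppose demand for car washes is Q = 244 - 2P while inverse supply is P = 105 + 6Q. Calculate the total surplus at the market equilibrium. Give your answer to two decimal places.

Rewriting demand in inverse form: P = 122 - 0.5Q.
Equilibrium: 122 - 0.5Q = 105 + 6Q, so Q* = 2.6154 and P* = 120.6923.
CS = (1/2)(2.6154)(1.3077) = 1.7101 and PS = (1/2)(2.6154)(15.6923) = 20.5207, so total surplus = 22.2308.

22.23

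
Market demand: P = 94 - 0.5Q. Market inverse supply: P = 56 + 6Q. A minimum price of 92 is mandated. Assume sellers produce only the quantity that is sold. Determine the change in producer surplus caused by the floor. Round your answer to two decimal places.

Without the control, 94 - 0.5Q = 56 + 6Q so Q* = 5.8462 and P* = 91.0769.
At the floor price 92, quantity demanded is (94 - 92)/0.5 = 4; demand is the short side, so Q = 4 trades at P = 92.
PS goes from (1/2)(5.8462)(35.0769) = 102.5325 to 96 (computed as (92 - 56)(4) - (1/2)(6)(4)^2), a change of -6.5325.

-6.53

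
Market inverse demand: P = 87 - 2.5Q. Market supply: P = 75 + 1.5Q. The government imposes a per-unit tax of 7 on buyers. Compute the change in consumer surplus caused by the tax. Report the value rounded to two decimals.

Without the tax, 87 - 2.5Q = 75 + 1.5Q so Q* = 3 and P* = 79.5.
A tax on buyers shifts demand down by 7: (87 - 7) - 2.5Q = 75 + 1.5Q, so Q_t = 1.25. Buyers pay P_b = 83.875; sellers receive P_s = P_b - 7 = 76.875.
Consumers lose the trapezoid between P* and P_b out to Q_t plus the triangle from Q_t to Q*: change in CS = 1.9531 - 11.25 = -9.2969.

-9.30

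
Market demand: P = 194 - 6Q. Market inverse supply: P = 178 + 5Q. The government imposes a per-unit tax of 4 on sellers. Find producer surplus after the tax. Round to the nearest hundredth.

Pre-tax equilibrium: 194 - 6Q = 178 + 5Q gives Q* = 1.4545, P* = 185.2727.
A tax on sellers shifts supply up by 4: 194 - 6Q = 178 + 5Q + 4, so Q_t = 1.0909. Buyers pay P_b = 187.4545; sellers receive P_s = P_b - 4 = 183.4545.
Producer surplus is the triangle above supply below P_s: (1/2)(1.0909)(183.4545 - 178) = 2.9752.

2.98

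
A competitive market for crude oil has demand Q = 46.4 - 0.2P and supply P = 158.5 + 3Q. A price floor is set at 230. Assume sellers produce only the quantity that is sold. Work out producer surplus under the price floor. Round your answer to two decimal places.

Rewriting demand in inverse form: P = 232 - 5Q.
Free-market equilibrium: 232 - 5Q = 158.5 + 3Q gives Q* = 9.1875, P* = 186.0625.
At the floor price 230, quantity demanded is (232 - 230)/5 = 0.4; demand is the short side, so Q = 0.4 trades at P = 230.
The supply price at Q = 0.4 is 159.7. PS is the trapezoid between 230 and supply over [0, 0.4]: (1/2)[(230 - 158.5) + (230 - 159.7)](0.4) = 28.36.

28.36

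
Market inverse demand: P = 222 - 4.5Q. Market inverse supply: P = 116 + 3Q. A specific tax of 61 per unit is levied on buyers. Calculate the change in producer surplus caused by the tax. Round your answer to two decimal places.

Pre-tax equilibrium: 222 - 4.5Q = 116 + 3Q gives Q* = 14.1333, P* = 158.4.
With the tax, buyers' net willingness to pay falls by 61: (222 - 61) - 4.5Q = 116 + 3Q, so Q_t = 6. Buyers pay P_b = 195; sellers receive P_s = P_b - 61 = 134.
Producers lose the trapezoid between P_s and P* out to Q_t plus the triangle from Q_t to Q*: change in PS = 54 - 299.6267 = -245.6267.

-245.63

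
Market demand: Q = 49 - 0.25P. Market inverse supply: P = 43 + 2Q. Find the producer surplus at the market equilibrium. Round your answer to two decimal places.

650.25

Rewriting demand in inverse form: P = 196 - 4Q.
Equilibrium: 196 - 4Q = 43 + 2Q, so Q* = 25.5 and P* = 94.
Producer surplus is the triangle above supply below P*: (1/2)(25.5)(94 - 43) = (1/2)(25.5)(51) = 650.25.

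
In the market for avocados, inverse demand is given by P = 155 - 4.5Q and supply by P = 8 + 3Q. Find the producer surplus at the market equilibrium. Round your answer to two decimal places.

576.24

Equilibrium: 155 - 4.5Q = 8 + 3Q, so Q* = 19.6 and P* = 66.8.
The supply curve's price intercept is 8, so PS = (1/2)(Q*)(P* - 8) = (1/2)(19.6)(58.8) = 576.24.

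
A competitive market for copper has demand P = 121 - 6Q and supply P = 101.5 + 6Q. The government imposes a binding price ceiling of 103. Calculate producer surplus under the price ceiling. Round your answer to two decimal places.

0.19

Free-market equilibrium: 121 - 6Q = 101.5 + 6Q gives Q* = 1.625, P* = 111.25.
At the ceiling price 103, quantity supplied is (103 - 101.5)/6 = 0.25; supply is the short side, so Q = 0.25 trades at P = 103.
PS is the triangle above supply below 103: (1/2)(0.25)(103 - 101.5) = 0.1875.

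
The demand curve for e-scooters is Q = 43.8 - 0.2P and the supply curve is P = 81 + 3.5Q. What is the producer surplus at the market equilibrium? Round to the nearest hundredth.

461.27

Rewriting demand in inverse form: P = 219 - 5Q.
Setting demand equal to supply, 138 = 8.5Q, so Q* = 16.2353 and P* = 137.8235.
Producer surplus is the triangle above supply below P*: (1/2)(16.2353)(137.8235 - 81) = (1/2)(16.2353)(56.8235) = 461.2734.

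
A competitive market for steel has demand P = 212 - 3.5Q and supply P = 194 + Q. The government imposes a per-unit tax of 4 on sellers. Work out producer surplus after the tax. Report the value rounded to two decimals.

Pre-tax equilibrium: 212 - 3.5Q = 194 + Q gives Q* = 4, P* = 198.
A tax on sellers shifts supply up by 4: 212 - 3.5Q = 194 + Q + 4, so Q_t = 3.1111. Buyers pay P_b = 201.1111; sellers receive P_s = P_b - 4 = 197.1111.
Producer surplus is the triangle above supply below P_s: (1/2)(3.1111)(197.1111 - 194) = 4.8395.

4.84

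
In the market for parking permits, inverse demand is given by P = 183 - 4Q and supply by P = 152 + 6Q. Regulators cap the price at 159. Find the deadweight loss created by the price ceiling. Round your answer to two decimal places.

Without the control, 183 - 4Q = 152 + 6Q so Q* = 3.1 and P* = 170.6.
At the ceiling price 159, quantity supplied is (159 - 152)/6 = 1.1667; supply is the short side, so Q = 1.1667 trades at P = 159.
The lost-trades triangle has base Q* - 1.1667 = 1.9333 and height equal to the gap between the curves at Q = 1.1667, which is 178.3333 - 159 = 19.3333. DWL = (1/2)(1.9333)(19.3333) = 18.6889.

18.69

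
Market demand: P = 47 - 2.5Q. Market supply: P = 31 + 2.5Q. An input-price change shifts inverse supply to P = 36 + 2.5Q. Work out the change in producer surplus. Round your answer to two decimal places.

-6.75

Initial equilibrium: Q_0 = 3.2, P_0 = 39; CS_0 = (1/2)(3.2)(8) = 12.8, PS_0 = (1/2)(3.2)(8) = 12.8.
New equilibrium: 47 - 2.5Q = 36 + 2.5Q gives Q_1 = 2.2, P_1 = 41.5; CS_1 = 6.05, PS_1 = 6.05.
Change in producer surplus = 6.05 - 12.8 = -6.75.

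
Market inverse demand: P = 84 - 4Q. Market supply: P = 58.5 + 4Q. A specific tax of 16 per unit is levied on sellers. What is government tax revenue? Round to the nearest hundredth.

Pre-tax equilibrium: 84 - 4Q = 58.5 + 4Q gives Q* = 3.1875, P* = 71.25.
With the tax, sellers need 16 more per unit: 84 - 4Q = 58.5 + 4Q + 16, so Q_t = 1.1875. Buyers pay P_b = 79.25; sellers receive P_s = P_b - 16 = 63.25.
Tax revenue = t x Q_t = 16 x 1.1875 = 19.

19.00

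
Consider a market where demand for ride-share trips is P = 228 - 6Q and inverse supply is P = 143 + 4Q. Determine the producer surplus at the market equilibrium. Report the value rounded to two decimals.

144.50

Setting demand equal to supply, 85 = 10Q, so Q* = 8.5 and P* = 177.
Producer surplus is the triangle above supply below P*: (1/2)(8.5)(177 - 143) = (1/2)(8.5)(34) = 144.5.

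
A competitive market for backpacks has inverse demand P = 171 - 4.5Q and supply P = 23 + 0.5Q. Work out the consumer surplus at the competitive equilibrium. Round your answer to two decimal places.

1971.36

Equilibrium: 171 - 4.5Q = 23 + 0.5Q, so Q* = 29.6 and P* = 37.8.
CS is the area between the demand curve and P* from 0 to Q*: (1/2)(29.6)(133.2) = 1971.36.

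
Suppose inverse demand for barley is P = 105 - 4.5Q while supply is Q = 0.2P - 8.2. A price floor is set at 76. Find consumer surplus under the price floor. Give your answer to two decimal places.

Rewriting supply in inverse form: P = 41 + 5Q.
Without the control, 105 - 4.5Q = 41 + 5Q so Q* = 6.7368 and P* = 74.6842.
At the floor price 76, quantity demanded is (105 - 76)/4.5 = 6.4444; demand is the short side, so Q = 6.4444 trades at P = 76.
CS is the triangle under demand above 76: (1/2)(6.4444)(105 - 76) = 93.4444.

93.44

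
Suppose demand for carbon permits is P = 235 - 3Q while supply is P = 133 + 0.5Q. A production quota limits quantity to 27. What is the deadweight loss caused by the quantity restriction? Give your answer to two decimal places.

8.04

Unrestricted equilibrium: Q* = (235 - 133)/(3 + 0.5) = 29.1429.
At Q = 27 the demand price is 235 - 3(27) = 154 and the supply price is 133 + 0.5(27) = 146.5.
DWL = (1/2)(gap between curves at 27) x (Q* - 27) = (1/2)(7.5)(2.1429) = 8.0357.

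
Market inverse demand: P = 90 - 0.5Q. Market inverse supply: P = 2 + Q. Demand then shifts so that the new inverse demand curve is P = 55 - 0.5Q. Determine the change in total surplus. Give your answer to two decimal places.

-1645.00

Initial equilibrium: Q_0 = 58.6667, P_0 = 60.6667; CS_0 = (1/2)(58.6667)(29.3333) = 860.4444, PS_0 = (1/2)(58.6667)(58.6667) = 1720.8889.
New equilibrium: 55 - 0.5Q = 2 + Q gives Q_1 = 35.3333, P_1 = 37.3333; CS_1 = 312.1111, PS_1 = 624.2222.
Change in total surplus = (312.1111 + 624.2222) - (860.4444 + 1720.8889) = -1645.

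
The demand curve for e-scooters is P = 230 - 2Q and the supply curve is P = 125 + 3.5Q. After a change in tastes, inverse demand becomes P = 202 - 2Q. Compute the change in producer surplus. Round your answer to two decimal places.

-294.81

Initial equilibrium: Q_0 = 19.0909, P_0 = 191.8182; CS_0 = (1/2)(19.0909)(38.1818) = 364.4628, PS_0 = (1/2)(19.0909)(66.8182) = 637.8099.
New equilibrium: 202 - 2Q = 125 + 3.5Q gives Q_1 = 14, P_1 = 174; CS_1 = 196, PS_1 = 343.
Change in producer surplus = 343 - 637.8099 = -294.8099.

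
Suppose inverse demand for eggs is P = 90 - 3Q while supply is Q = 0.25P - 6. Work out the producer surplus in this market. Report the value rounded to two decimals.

177.80

Rewriting supply in inverse form: P = 24 + 4Q.
Equilibrium: 90 - 3Q = 24 + 4Q, so Q* = 9.4286 and P* = 61.7143.
PS is the area between P* and the supply curve from 0 to Q*: (1/2)(9.4286)(37.7143) = 177.7959.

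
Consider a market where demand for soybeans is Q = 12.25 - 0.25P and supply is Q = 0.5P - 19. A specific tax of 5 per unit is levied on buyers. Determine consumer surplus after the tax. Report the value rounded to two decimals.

Rewriting demand in inverse form: P = 49 - 4Q.
Rewriting supply in inverse form: P = 38 + 2Q.
Without the tax, 49 - 4Q = 38 + 2Q so Q* = 1.8333 and P* = 41.6667.
A tax on buyers shifts demand down by 5: (49 - 5) - 4Q = 38 + 2Q, so Q_t = 1. Buyers pay P_b = 45; sellers receive P_s = P_b - 5 = 40.
Consumer surplus is the triangle under demand above P_b: (1/2)(1)(49 - 45) = 2.

2.00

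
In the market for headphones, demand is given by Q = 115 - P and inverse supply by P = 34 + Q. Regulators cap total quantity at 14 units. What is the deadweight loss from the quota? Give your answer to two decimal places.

Rewriting demand in inverse form: P = 115 - Q.
Without the quota, 115 - Q = 34 + Q gives Q* = 40.5.
At Q = 14 the demand price is 115 - (14) = 101 and the supply price is 34 + (14) = 48.
Deadweight loss is the triangle between the curves from 14 to 40.5: (1/2)(101 - 48)(40.5 - 14) = 702.25.

702.25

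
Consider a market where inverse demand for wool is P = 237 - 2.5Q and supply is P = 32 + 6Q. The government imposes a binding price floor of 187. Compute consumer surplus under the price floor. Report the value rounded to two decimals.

Free-market equilibrium: 237 - 2.5Q = 32 + 6Q gives Q* = 24.1176, P* = 176.7059.
At P = 187, buyers demand (237 - 187)/2.5 = 20 while sellers would supply more, so the quantity traded is 20 at price 187.
CS is the triangle under demand above 187: (1/2)(20)(237 - 187) = 500.

500.00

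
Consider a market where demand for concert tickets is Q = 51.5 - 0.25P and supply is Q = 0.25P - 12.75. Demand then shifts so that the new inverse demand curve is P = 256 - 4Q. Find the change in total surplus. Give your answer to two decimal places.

1125.00

Rewriting demand in inverse form: P = 206 - 4Q.
Rewriting supply in inverse form: P = 51 + 4Q.
Initial equilibrium: Q_0 = 19.375, P_0 = 128.5; CS_0 = (1/2)(19.375)(77.5) = 750.7812, PS_0 = (1/2)(19.375)(77.5) = 750.7812.
New equilibrium: 256 - 4Q = 51 + 4Q gives Q_1 = 25.625, P_1 = 153.5; CS_1 = 1313.2812, PS_1 = 1313.2812.
Change in total surplus = (1313.2812 + 1313.2812) - (750.7812 + 750.7812) = 1125.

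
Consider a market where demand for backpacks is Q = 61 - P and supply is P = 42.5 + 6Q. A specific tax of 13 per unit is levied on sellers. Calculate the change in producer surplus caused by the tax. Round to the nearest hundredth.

Rewriting demand in inverse form: P = 61 - Q.
Without the tax, 61 - Q = 42.5 + 6Q so Q* = 2.6429 and P* = 58.3571.
With the tax, sellers need 13 more per unit: 61 - Q = 42.5 + 6Q + 13, so Q_t = 0.7857. Buyers pay P_b = 60.2143; sellers receive P_s = P_b - 13 = 47.2143.
Producers lose the trapezoid between P_s and P* out to Q_t plus the triangle from Q_t to Q*: change in PS = 1.852 - 20.9541 = -19.102.

-19.10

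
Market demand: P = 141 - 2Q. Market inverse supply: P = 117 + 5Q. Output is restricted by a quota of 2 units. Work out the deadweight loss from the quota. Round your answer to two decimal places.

Without the quota, 141 - 2Q = 117 + 5Q gives Q* = 3.4286.
At Q = 2 the demand price is 141 - 2(2) = 137 and the supply price is 117 + 5(2) = 127.
DWL = (1/2)(gap between curves at 2) x (Q* - 2) = (1/2)(10)(1.4286) = 7.1429.

7.14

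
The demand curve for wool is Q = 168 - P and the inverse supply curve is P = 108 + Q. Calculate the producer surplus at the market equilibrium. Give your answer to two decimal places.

Rewriting demand in inverse form: P = 168 - Q.
Equilibrium: 168 - Q = 108 + Q, so Q* = 30 and P* = 138.
The supply curve's price intercept is 108, so PS = (1/2)(Q*)(P* - 108) = (1/2)(30)(30) = 450.

450.00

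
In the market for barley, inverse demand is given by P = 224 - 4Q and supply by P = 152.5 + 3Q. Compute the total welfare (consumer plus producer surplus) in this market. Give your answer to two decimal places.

Set 224 - 4Q = 152.5 + 3Q, which gives 71.5 = 7Q, so Q* = 10.2143 and P* = 224 - 4(10.2143) = 183.1429.
Total surplus is the full triangle between the curves from 0 to Q*: (1/2)(10.2143)(224 - 152.5) = 365.1607.

365.16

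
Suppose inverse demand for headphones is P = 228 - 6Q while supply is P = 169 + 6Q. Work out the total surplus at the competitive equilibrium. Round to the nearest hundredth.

Setting demand equal to supply, 59 = 12Q, so Q* = 4.9167 and P* = 198.5.
CS = (1/2)(4.9167)(29.5) = 72.5208 and PS = (1/2)(4.9167)(29.5) = 72.5208, so total surplus = 145.0417.

145.04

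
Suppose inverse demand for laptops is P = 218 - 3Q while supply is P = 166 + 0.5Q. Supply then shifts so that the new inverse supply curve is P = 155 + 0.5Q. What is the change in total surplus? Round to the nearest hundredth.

180.71

Initial equilibrium: Q_0 = 14.8571, P_0 = 173.4286; CS_0 = (1/2)(14.8571)(44.5714) = 331.102, PS_0 = (1/2)(14.8571)(7.4286) = 55.1837.
New equilibrium: 218 - 3Q = 155 + 0.5Q gives Q_1 = 18, P_1 = 164; CS_1 = 486, PS_1 = 81.
Change in total surplus = (486 + 81) - (331.102 + 55.1837) = 180.7143.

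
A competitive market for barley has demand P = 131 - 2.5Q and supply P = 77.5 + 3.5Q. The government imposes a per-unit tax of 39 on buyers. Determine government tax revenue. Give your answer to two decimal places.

Without the tax, 131 - 2.5Q = 77.5 + 3.5Q so Q* = 8.9167 and P* = 108.7083.
With the tax, buyers' net willingness to pay falls by 39: (131 - 39) - 2.5Q = 77.5 + 3.5Q, so Q_t = 2.4167. Buyers pay P_b = 124.9583; sellers receive P_s = P_b - 39 = 85.9583.
Revenue is the tax times quantity traded: 39 x 2.4167 = 94.25.

94.25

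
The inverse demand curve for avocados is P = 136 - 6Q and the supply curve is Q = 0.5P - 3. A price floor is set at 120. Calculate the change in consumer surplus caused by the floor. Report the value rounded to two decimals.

Rewriting supply in inverse form: P = 6 + 2Q.
Without the control, 136 - 6Q = 6 + 2Q so Q* = 16.25 and P* = 38.5.
At P = 120, buyers demand (136 - 120)/6 = 2.6667 while sellers would supply more, so the quantity traded is 2.6667 at price 120.
CS goes from (1/2)(16.25)(97.5) = 792.1875 to 21.3333 (computed as (136 - 120)(2.6667) - (1/2)(6)(2.6667)^2), a change of -770.8542.

-770.85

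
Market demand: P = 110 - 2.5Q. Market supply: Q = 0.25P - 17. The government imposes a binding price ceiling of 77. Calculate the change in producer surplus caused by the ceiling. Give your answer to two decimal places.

-73.38

Rewriting supply in inverse form: P = 68 + 4Q.
Without the control, 110 - 2.5Q = 68 + 4Q so Q* = 6.4615 and P* = 93.8462.
At the ceiling price 77, quantity supplied is (77 - 68)/4 = 2.25; supply is the short side, so Q = 2.25 trades at P = 77.
PS goes from (1/2)(6.4615)(25.8462) = 83.503 to 10.125 (computed as (77 - 68)(2.25) - (1/2)(4)(2.25)^2), a change of -73.378.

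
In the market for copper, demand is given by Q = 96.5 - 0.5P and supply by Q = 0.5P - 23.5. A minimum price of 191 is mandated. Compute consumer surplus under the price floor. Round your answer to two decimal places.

Rewriting demand in inverse form: P = 193 - 2Q.
Rewriting supply in inverse form: P = 47 + 2Q.
Without the control, 193 - 2Q = 47 + 2Q so Q* = 36.5 and P* = 120.
At P = 191, buyers demand (193 - 191)/2 = 1 while sellers would supply more, so the quantity traded is 1 at price 191.
CS is the triangle under demand above 191: (1/2)(1)(193 - 191) = 1.

1.00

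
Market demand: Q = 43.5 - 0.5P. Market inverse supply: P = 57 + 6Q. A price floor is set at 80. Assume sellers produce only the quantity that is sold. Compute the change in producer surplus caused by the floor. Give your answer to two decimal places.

Rewriting demand in inverse form: P = 87 - 2Q.
Free-market equilibrium: 87 - 2Q = 57 + 6Q gives Q* = 3.75, P* = 79.5.
At the floor price 80, quantity demanded is (87 - 80)/2 = 3.5; demand is the short side, so Q = 3.5 trades at P = 80.
PS goes from (1/2)(3.75)(22.5) = 42.1875 to 43.75 (computed as (80 - 57)(3.5) - (1/2)(6)(3.5)^2), a change of 1.5625.

1.56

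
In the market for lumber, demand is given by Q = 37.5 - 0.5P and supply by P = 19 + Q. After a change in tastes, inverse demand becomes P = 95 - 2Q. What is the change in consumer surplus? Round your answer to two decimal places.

293.33

Rewriting demand in inverse form: P = 75 - 2Q.
Initial equilibrium: Q_0 = 18.6667, P_0 = 37.6667; CS_0 = (1/2)(18.6667)(37.3333) = 348.4444, PS_0 = (1/2)(18.6667)(18.6667) = 174.2222.
New equilibrium: 95 - 2Q = 19 + Q gives Q_1 = 25.3333, P_1 = 44.3333; CS_1 = 641.7778, PS_1 = 320.8889.
Change in consumer surplus = 641.7778 - 348.4444 = 293.3333.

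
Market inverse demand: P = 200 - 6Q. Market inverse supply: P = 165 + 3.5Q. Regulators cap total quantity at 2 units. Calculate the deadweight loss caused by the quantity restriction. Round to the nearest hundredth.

Unrestricted equilibrium: Q* = (200 - 165)/(6 + 3.5) = 3.6842.
At Q = 2 the demand price is 200 - 6(2) = 188 and the supply price is 165 + 3.5(2) = 172.
Deadweight loss is the triangle between the curves from 2 to 3.6842: (1/2)(188 - 172)(3.6842 - 2) = 13.4737.

13.47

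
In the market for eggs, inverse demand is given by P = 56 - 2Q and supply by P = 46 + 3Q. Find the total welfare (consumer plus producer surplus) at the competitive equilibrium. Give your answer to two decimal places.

10.00

Setting demand equal to supply, 10 = 5Q, so Q* = 2 and P* = 52.
Total surplus is the full triangle between the curves from 0 to Q*: (1/2)(2)(56 - 46) = 10.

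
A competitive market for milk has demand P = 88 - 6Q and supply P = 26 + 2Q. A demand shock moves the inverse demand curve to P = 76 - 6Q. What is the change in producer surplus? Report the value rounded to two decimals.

Initial equilibrium: Q_0 = 7.75, P_0 = 41.5; CS_0 = (1/2)(7.75)(46.5) = 180.1875, PS_0 = (1/2)(7.75)(15.5) = 60.0625.
New equilibrium: 76 - 6Q = 26 + 2Q gives Q_1 = 6.25, P_1 = 38.5; CS_1 = 117.1875, PS_1 = 39.0625.
Change in producer surplus = 39.0625 - 60.0625 = -21.

-21.00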